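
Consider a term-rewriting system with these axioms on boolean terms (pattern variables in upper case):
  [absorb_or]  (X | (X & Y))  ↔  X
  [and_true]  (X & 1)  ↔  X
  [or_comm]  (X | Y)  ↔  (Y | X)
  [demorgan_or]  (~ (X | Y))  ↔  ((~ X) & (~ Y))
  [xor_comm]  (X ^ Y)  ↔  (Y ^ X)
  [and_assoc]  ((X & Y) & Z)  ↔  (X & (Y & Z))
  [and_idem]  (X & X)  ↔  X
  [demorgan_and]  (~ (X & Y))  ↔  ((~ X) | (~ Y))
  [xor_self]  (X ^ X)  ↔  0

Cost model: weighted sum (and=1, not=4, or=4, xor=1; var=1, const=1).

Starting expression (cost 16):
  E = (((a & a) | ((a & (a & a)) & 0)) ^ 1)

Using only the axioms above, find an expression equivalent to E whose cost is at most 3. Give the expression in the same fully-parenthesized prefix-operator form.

1. [and_idem →] (a & a)  →  a;  E = (((a & a) | ((a & a) & 0)) ^ 1)
2. [absorb_or →] ((a & a) | ((a & a) & 0))  →  (a & a);  E = ((a & a) ^ 1)
3. [and_idem →] (a & a)  →  a;  cost 3 ≤ 3, done

(a ^ 1)   [cost 3]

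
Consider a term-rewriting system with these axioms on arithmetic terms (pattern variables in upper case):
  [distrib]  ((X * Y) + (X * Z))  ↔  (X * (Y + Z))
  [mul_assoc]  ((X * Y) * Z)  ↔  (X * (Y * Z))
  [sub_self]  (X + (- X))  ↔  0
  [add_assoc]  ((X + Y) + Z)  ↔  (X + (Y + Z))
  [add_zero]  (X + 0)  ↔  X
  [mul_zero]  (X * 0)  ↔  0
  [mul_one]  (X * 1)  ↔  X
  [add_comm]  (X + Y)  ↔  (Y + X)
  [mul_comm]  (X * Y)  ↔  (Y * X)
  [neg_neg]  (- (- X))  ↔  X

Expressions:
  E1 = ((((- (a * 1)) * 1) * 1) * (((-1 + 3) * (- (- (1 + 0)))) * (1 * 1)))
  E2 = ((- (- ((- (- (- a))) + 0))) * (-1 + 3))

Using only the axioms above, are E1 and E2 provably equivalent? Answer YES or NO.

YES

(1) (- (- (1 + 0)))  =[neg_neg →]=  (1 + 0)    ⊢ ((((- (a * 1)) * 1) * 1) * (((-1 + 3) * (1 + 0)) * (1 * 1)))
(2) (1 + 0)  =[add_zero →]=  1    ⊢ ((((- (a * 1)) * 1) * 1) * (((-1 + 3) * 1) * (1 * 1)))
(3) (1 * 1)  =[mul_one →]=  1    ⊢ ((((- (a * 1)) * 1) * 1) * (((-1 + 3) * 1) * 1))
(4) ((-1 + 3) * 1)  =[mul_one →]=  (-1 + 3)    ⊢ ((((- (a * 1)) * 1) * 1) * ((-1 + 3) * 1))
(5) ((- (a * 1)) * 1)  =[mul_one →]=  (- (a * 1))    ⊢ (((- (a * 1)) * 1) * ((-1 + 3) * 1))
(6) ((- (a * 1)) * 1)  =[mul_one →]=  (- (a * 1))    ⊢ ((- (a * 1)) * ((-1 + 3) * 1))
(7) ((-1 + 3) * 1)  =[mul_one →]=  (-1 + 3)    ⊢ ((- (a * 1)) * (-1 + 3))
(8) (a * 1)  =[mul_one →]=  a    ⊢ ((- a) * (-1 + 3))
(9) a  =[neg_neg ←]=  (- (- a))    ⊢ ((- (- (- a))) * (-1 + 3))
(10) (- a)  =[add_zero ←]=  ((- a) + 0)    ⊢ ((- (- ((- a) + 0))) * (-1 + 3))
(11) (- a)  =[neg_neg ←]=  (- (- (- a)))    ⊢ E2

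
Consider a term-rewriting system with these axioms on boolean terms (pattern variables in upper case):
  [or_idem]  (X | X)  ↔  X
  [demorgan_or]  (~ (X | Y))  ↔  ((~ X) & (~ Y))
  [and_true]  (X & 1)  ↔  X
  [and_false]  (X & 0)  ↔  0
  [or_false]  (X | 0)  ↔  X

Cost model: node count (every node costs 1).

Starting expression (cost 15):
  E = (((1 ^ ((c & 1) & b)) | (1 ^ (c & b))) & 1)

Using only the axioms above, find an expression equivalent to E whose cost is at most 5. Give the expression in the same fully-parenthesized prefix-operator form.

(1) (c & 1)  =[and_true →]=  c    ⊢ (((1 ^ (c & b)) | (1 ^ (c & b))) & 1)
(2) ((1 ^ (c & b)) | (1 ^ (c & b)))  =[or_idem →]=  (1 ^ (c & b))    ⊢ ((1 ^ (c & b)) & 1)
(3) ((1 ^ (c & b)) & 1)  =[and_true →]=  (1 ^ (c & b))    ⊢ cost 5, within 5

(1 ^ (c & b))   [cost 5]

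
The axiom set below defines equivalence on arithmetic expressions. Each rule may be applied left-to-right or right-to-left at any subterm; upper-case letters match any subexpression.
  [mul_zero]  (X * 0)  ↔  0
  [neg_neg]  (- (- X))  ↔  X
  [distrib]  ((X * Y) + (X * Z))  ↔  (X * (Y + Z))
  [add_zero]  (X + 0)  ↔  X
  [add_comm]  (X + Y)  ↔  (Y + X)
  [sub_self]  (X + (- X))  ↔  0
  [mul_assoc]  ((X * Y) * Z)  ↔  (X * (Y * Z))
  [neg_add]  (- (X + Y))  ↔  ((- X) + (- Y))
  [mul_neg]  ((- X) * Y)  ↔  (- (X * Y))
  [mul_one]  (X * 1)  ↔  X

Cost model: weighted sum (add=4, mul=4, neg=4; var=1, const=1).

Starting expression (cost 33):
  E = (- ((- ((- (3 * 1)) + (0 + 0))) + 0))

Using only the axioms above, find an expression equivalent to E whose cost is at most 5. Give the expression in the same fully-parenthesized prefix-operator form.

(1) ((- ((- (3 * 1)) + (0 + 0))) + 0)  =[add_zero →]=  (- ((- (3 * 1)) + (0 + 0)))    ⊢ (- (- ((- (3 * 1)) + (0 + 0))))
(2) (0 + 0)  =[add_zero →]=  0    ⊢ (- (- ((- (3 * 1)) + 0)))
(3) ((- (3 * 1)) + 0)  =[add_zero →]=  (- (3 * 1))    ⊢ (- (- (- (3 * 1))))
(4) (- (- (3 * 1)))  =[neg_neg →]=  (3 * 1)    ⊢ (- (3 * 1))
(5) (3 * 1)  =[mul_one →]=  3    ⊢ cost 5, within 5

(- 3)   [cost 5]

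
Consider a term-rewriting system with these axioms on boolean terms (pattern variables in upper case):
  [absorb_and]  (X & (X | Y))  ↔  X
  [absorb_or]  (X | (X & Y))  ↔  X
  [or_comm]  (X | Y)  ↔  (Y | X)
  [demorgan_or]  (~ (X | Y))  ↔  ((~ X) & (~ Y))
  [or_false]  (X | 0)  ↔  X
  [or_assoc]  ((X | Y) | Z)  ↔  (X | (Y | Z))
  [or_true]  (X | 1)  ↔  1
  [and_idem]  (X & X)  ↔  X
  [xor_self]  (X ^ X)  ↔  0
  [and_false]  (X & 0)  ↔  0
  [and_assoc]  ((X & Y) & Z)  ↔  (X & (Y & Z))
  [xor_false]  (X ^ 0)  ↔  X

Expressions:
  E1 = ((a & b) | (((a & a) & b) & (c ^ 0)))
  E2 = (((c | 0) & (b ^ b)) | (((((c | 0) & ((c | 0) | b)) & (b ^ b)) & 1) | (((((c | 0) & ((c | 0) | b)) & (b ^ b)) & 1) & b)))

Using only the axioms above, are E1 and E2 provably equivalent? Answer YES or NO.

Every axiom is a valid identity, so a rewrite proof would force E1 and E2 to agree under every assignment.
At a=1, b=1, c=0: E1 = 1 but E2 = 0; they differ, so no derivation exists.

NO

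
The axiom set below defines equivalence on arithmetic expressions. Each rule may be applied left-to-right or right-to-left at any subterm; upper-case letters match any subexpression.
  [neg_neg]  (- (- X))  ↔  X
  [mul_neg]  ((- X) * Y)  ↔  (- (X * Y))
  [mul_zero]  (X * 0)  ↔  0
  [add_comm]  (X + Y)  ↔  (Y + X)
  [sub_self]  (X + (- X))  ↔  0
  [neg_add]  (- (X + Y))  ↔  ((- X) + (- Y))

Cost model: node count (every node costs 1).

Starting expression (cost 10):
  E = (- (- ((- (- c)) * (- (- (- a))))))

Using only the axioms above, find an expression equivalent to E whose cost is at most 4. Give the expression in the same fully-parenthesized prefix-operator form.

(c * (- a))   [cost 4]

(1) (- (- ((- (- c)) * (- (- (- a))))))  =[neg_neg →]=  ((- (- c)) * (- (- (- a))))
(2) (- (- c))  =[neg_neg →]=  c    ⊢ (c * (- (- (- a))))
(3) (- (- a))  =[neg_neg →]=  a    ⊢ cost 4, within 4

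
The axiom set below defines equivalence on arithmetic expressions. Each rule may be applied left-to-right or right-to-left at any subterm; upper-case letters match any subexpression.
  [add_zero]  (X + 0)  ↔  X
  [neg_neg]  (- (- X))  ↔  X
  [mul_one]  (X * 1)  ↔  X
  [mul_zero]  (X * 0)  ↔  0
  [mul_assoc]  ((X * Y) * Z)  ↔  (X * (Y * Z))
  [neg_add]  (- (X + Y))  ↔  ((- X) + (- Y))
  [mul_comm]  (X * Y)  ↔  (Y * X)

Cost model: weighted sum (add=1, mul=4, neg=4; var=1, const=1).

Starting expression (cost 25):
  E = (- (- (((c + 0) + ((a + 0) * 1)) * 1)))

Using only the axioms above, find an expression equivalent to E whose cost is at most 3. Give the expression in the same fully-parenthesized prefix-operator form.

(1) ((a + 0) * 1)  =[mul_one →]=  (a + 0)    ⊢ (- (- (((c + 0) + (a + 0)) * 1)))
(2) (((c + 0) + (a + 0)) * 1)  =[mul_one →]=  ((c + 0) + (a + 0))    ⊢ (- (- ((c + 0) + (a + 0))))
(3) (c + 0)  =[add_zero →]=  c    ⊢ (- (- (c + (a + 0))))
(4) (- (- (c + (a + 0))))  =[neg_neg →]=  (c + (a + 0))
(5) (a + 0)  =[add_zero →]=  a    ⊢ cost 3, within 3

(c + a)   [cost 3]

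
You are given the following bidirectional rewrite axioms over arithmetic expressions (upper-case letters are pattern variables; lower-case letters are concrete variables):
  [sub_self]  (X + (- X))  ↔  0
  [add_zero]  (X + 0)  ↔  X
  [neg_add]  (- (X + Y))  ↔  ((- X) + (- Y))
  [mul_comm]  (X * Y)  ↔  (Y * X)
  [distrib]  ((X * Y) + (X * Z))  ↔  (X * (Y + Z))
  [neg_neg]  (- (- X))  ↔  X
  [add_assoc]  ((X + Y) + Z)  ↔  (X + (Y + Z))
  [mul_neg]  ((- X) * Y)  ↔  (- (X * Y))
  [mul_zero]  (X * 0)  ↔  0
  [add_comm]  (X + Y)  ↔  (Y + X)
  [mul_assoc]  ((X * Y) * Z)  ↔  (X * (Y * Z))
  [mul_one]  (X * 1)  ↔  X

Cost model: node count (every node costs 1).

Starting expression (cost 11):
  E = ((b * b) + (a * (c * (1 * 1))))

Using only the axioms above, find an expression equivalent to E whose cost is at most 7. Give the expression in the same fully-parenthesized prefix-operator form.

(1) (1 * 1)  =[mul_one →]=  1    ⊢ ((b * b) + (a * (c * 1)))
(2) (c * 1)  =[mul_one →]=  c    ⊢ cost 7, within 7

((b * b) + (a * c))   [cost 7]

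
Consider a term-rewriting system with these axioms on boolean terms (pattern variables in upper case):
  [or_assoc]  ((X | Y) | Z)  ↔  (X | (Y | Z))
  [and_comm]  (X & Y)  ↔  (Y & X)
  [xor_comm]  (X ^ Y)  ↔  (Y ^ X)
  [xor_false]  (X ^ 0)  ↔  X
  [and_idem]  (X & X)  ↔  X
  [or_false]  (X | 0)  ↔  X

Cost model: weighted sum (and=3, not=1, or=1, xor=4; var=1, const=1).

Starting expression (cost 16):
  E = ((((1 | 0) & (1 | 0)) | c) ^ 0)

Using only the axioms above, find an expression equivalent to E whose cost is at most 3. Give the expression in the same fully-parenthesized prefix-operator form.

(1 | c)   [cost 3]

1. [xor_false →] ((((1 | 0) & (1 | 0)) | c) ^ 0)  →  (((1 | 0) & (1 | 0)) | c)
2. [and_idem →] ((1 | 0) & (1 | 0))  →  (1 | 0);  E = ((1 | 0) | c)
3. [or_false →] (1 | 0)  →  1;  cost 3 ≤ 3, done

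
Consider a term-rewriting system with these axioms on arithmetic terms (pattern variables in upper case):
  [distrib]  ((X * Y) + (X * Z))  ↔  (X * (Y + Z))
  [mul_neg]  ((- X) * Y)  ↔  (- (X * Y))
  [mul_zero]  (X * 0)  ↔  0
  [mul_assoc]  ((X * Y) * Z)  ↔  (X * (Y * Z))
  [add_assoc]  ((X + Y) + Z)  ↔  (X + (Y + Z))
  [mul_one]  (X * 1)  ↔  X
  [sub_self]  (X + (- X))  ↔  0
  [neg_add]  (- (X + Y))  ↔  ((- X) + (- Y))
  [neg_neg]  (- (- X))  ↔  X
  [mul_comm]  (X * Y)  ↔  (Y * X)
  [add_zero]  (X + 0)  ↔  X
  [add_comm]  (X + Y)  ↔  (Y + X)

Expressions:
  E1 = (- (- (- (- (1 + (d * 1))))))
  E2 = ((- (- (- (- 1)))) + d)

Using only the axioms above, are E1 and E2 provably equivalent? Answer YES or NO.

1. [mul_one →] (d * 1)  →  d;  E1 = (- (- (- (- (1 + d)))))
2. [neg_neg →] (- (- (1 + d)))  →  (1 + d);  E1 = (- (- (1 + d)))
3. [neg_neg →] (- (- (1 + d)))  →  (1 + d)
4. [neg_neg ←] 1  →  (- (- 1));  E1 = ((- (- 1)) + d)
5. [neg_neg ←] (- 1)  →  (- (- (- 1)));  this is E2

YES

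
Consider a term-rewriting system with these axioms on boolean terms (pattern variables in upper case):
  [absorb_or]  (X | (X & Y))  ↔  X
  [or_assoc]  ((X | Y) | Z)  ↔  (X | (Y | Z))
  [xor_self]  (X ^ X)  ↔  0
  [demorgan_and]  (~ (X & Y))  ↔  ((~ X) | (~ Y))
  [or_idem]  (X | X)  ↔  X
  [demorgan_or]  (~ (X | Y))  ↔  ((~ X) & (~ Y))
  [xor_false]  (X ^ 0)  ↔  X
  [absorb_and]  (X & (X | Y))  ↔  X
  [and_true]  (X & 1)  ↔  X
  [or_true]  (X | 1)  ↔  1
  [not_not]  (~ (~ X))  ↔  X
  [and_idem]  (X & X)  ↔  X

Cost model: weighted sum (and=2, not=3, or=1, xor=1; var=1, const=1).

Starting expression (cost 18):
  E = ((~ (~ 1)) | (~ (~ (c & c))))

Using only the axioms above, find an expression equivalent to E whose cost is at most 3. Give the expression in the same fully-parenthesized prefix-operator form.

(1 | c)   [cost 3]

1. [not_not →] (~ (~ (c & c)))  →  (c & c);  E = ((~ (~ 1)) | (c & c))
2. [not_not →] (~ (~ 1))  →  1;  E = (1 | (c & c))
3. [and_idem →] (c & c)  →  c;  cost 3 ≤ 3, done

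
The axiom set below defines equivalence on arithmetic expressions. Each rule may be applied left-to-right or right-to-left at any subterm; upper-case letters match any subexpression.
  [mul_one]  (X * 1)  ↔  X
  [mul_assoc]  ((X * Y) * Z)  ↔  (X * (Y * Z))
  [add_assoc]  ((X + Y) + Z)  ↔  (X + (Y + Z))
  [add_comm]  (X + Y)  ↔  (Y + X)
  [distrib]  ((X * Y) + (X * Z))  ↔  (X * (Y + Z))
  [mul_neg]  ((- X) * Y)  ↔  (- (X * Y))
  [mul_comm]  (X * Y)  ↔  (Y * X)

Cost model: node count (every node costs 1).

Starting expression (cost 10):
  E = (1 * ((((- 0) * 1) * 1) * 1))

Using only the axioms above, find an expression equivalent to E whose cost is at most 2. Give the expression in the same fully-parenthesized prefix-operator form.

(- 0)   [cost 2]

step 1: mul_one (→) rewrites ((- 0) * 1) into (- 0), now (1 * (((- 0) * 1) * 1))
step 2: mul_one (→) rewrites (((- 0) * 1) * 1) into ((- 0) * 1), now (1 * ((- 0) * 1))
step 3: mul_one (→) rewrites ((- 0) * 1) into (- 0), now (1 * (- 0))
step 4: mul_comm (→) rewrites (1 * (- 0)) into ((- 0) * 1)
step 5: mul_neg (→) rewrites ((- 0) * 1) into (- (0 * 1))
step 6: mul_one (→) rewrites (0 * 1) into 0, reaching cost 2 (bound 2)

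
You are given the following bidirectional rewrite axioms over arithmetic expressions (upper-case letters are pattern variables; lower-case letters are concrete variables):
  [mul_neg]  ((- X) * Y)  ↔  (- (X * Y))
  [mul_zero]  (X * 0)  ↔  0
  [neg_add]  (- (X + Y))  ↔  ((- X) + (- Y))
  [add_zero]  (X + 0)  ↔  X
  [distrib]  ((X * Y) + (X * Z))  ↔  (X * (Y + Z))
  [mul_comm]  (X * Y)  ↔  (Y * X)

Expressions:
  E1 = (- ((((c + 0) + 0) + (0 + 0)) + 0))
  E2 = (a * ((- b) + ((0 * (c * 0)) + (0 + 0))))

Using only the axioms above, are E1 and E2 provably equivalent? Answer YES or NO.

NO

All listed rules preserve value, hence provable equivalence implies equal values everywhere; look for a separating assignment.
a=0, b=0, c=1 gives E1 ↦ -1, E2 ↦ 0; values differ ⇒ not provably equivalent.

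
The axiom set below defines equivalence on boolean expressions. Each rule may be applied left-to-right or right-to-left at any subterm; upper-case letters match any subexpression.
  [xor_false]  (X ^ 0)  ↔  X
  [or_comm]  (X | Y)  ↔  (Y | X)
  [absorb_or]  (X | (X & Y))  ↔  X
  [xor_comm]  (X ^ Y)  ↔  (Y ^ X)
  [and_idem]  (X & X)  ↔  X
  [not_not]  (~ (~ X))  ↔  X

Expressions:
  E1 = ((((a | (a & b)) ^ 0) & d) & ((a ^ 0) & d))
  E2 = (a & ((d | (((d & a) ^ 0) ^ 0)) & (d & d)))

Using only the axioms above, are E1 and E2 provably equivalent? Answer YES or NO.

1. [absorb_or →] (a | (a & b))  →  a;  E1 = (((a ^ 0) & d) & ((a ^ 0) & d))
2. [and_idem →] (((a ^ 0) & d) & ((a ^ 0) & d))  →  ((a ^ 0) & d)
3. [xor_false →] (a ^ 0)  →  a;  E1 = (a & d)
4. [and_idem ←] d  →  (d & d);  E1 = (a & (d & d))
5. [absorb_or ←] d  →  (d | (d & a));  E1 = (a & ((d | (d & a)) & d))
6. [and_idem ←] d  →  (d & d);  E1 = (a & ((d | (d & a)) & (d & d)))
7. [xor_false ←] (d & a)  →  ((d & a) ^ 0);  E1 = (a & ((d | ((d & a) ^ 0)) & (d & d)))
8. [xor_false ←] (d & a)  →  ((d & a) ^ 0);  this is E2

YES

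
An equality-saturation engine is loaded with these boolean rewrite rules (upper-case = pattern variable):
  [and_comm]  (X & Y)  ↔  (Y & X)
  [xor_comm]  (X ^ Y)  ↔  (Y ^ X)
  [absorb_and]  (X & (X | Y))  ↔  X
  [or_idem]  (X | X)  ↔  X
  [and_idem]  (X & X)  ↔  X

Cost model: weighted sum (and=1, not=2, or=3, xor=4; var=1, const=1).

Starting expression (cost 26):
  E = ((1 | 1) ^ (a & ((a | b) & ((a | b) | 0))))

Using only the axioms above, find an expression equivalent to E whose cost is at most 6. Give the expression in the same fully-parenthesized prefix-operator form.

step 1: absorb_and (→) rewrites ((a | b) & ((a | b) | 0)) into (a | b), now ((1 | 1) ^ (a & (a | b)))
step 2: absorb_and (→) rewrites (a & (a | b)) into a, now ((1 | 1) ^ a)
step 3: or_idem (→) rewrites (1 | 1) into 1, reaching cost 6 (bound 6)

(1 ^ a)   [cost 6]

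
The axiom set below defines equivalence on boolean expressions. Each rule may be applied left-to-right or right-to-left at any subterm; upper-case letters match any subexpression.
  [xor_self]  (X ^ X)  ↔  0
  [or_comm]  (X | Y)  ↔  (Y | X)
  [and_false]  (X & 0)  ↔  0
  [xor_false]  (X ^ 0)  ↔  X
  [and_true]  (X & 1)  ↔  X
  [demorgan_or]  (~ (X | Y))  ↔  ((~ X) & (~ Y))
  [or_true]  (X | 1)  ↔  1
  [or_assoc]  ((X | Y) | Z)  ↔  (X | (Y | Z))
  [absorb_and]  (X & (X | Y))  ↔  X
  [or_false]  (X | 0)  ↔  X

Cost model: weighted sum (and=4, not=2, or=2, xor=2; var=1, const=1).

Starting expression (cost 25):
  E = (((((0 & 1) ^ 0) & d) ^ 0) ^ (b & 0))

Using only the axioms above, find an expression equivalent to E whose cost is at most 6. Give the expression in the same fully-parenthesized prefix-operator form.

(1) ((((0 & 1) ^ 0) & d) ^ 0)  =[xor_false →]=  (((0 & 1) ^ 0) & d)    ⊢ ((((0 & 1) ^ 0) & d) ^ (b & 0))
(2) (0 & 1)  =[and_true →]=  0    ⊢ (((0 ^ 0) & d) ^ (b & 0))
(3) (b & 0)  =[and_false →]=  0    ⊢ (((0 ^ 0) & d) ^ 0)
(4) (0 ^ 0)  =[xor_self →]=  0    ⊢ ((0 & d) ^ 0)
(5) ((0 & d) ^ 0)  =[xor_false →]=  (0 & d)    ⊢ cost 6, within 6

(0 & d)   [cost 6]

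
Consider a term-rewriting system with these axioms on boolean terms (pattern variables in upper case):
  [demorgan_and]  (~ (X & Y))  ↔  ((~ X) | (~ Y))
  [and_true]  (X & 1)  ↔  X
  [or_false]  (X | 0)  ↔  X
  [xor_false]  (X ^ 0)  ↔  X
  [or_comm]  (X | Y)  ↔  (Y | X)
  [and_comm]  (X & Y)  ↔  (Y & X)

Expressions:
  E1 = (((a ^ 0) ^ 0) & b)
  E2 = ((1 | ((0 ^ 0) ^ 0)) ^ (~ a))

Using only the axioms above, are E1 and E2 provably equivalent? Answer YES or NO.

The axioms are sound identities: if E1 ↔* E2 then E1 and E2 evaluate identically under any assignment.
Under a=1, b=0: E1 evaluates to 0, E2 to 1. Distinct ⇒ no rewrite sequence connects them.

NO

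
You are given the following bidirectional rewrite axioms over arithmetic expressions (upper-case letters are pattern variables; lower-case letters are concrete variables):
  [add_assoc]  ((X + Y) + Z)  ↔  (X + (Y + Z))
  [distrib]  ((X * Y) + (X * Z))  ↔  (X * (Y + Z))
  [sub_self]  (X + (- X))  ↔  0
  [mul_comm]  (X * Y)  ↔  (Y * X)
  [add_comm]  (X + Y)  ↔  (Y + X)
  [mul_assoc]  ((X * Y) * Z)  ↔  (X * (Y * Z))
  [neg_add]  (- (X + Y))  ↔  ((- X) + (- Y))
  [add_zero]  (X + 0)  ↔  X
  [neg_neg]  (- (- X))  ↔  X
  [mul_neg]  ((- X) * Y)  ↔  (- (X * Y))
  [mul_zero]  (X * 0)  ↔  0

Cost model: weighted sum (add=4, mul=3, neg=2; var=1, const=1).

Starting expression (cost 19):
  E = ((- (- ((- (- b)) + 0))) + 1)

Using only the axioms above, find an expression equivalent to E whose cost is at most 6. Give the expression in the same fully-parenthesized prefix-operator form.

(b + 1)   [cost 6]

1. [neg_neg →] (- (- b))  →  b;  E = ((- (- (b + 0))) + 1)
2. [neg_neg →] (- (- (b + 0)))  →  (b + 0);  E = ((b + 0) + 1)
3. [add_zero →] (b + 0)  →  b;  cost 6 ≤ 6, done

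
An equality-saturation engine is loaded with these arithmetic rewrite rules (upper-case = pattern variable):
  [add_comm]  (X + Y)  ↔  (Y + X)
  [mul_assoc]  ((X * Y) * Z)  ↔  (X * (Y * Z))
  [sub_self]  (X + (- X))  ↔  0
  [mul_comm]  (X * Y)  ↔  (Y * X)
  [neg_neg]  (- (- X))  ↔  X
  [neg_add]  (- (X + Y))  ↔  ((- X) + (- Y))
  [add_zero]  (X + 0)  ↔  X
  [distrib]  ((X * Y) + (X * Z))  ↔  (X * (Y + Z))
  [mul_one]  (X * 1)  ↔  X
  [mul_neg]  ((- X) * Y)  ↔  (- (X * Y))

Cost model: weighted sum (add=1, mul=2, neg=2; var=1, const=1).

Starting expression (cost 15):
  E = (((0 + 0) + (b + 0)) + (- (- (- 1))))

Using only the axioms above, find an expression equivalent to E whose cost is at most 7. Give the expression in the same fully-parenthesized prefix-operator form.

((0 + b) + (- 1))   [cost 7]

(1) (b + 0)  =[add_zero →]=  b    ⊢ (((0 + 0) + b) + (- (- (- 1))))
(2) (0 + 0)  =[add_zero →]=  0    ⊢ ((0 + b) + (- (- (- 1))))
(3) (- (- 1))  =[neg_neg →]=  1    ⊢ cost 7, within 7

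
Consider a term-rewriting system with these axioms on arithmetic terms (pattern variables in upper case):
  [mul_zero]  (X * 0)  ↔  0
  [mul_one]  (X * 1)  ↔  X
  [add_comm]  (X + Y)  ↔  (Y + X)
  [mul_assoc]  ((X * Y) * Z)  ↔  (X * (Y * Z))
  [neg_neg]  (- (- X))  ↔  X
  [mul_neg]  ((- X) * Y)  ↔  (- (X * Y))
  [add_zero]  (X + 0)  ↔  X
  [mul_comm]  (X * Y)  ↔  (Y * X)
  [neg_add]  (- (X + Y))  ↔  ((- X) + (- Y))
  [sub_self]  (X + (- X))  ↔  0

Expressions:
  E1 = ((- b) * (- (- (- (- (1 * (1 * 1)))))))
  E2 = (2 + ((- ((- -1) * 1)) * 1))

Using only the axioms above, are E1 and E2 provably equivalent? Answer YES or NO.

NO

The axioms are sound identities: if E1 ↔* E2 then E1 and E2 evaluate identically under any assignment.
Under b=0: E1 evaluates to 0, E2 to 1. Distinct ⇒ no rewrite sequence connects them.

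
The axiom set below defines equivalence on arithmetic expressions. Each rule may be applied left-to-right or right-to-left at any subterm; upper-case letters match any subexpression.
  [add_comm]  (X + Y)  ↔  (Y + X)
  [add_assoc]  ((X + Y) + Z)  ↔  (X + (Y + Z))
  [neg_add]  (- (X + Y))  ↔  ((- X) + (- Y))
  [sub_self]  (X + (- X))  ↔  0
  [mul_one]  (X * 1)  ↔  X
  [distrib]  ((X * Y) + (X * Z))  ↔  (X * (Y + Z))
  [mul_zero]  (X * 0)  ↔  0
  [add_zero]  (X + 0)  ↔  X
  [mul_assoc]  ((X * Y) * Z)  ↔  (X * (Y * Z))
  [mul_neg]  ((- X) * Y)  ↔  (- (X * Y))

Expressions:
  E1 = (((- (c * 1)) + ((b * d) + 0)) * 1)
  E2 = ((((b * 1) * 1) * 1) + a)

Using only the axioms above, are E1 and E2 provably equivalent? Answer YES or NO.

The axioms are sound identities: if E1 ↔* E2 then E1 and E2 evaluate identically under any assignment.
Under a=0, b=0, c=1, d=0: E1 evaluates to -1, E2 to 0. Distinct ⇒ no rewrite sequence connects them.

NO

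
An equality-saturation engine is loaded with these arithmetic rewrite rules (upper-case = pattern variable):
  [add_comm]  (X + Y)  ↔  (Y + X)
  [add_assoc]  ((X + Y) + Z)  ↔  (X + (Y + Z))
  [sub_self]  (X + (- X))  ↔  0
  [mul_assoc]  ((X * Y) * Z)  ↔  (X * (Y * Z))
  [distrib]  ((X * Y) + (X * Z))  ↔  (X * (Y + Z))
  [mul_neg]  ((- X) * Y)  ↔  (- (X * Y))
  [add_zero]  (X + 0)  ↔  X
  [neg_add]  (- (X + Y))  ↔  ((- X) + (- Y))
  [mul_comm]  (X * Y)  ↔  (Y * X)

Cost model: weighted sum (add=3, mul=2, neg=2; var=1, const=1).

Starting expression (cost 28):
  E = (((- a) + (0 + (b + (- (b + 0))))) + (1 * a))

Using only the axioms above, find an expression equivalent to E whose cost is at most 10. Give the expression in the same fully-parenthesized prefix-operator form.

((- a) + (1 * a))   [cost 10]

1. [add_zero →] (b + 0)  →  b;  E = (((- a) + (0 + (b + (- b)))) + (1 * a))
2. [sub_self →] (b + (- b))  →  0;  E = (((- a) + (0 + 0)) + (1 * a))
3. [add_zero →] (0 + 0)  →  0;  E = (((- a) + 0) + (1 * a))
4. [add_zero →] ((- a) + 0)  →  (- a);  cost 10 ≤ 10, done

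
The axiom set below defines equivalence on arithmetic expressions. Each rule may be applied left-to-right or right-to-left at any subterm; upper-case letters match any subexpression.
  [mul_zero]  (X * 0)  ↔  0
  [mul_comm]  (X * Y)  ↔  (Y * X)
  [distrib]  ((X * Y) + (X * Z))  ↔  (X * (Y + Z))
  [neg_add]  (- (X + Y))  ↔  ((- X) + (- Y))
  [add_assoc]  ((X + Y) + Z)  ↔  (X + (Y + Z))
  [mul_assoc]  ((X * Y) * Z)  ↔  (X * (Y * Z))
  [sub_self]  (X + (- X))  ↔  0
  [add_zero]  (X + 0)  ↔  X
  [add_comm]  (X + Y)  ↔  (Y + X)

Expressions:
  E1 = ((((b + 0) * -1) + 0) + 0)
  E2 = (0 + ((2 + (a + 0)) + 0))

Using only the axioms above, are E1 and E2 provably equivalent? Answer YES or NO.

NO

Every axiom is a valid identity, so a rewrite proof would force E1 and E2 to agree under every assignment.
At a=0, b=0: E1 = 0 but E2 = 2; they differ, so no derivation exists.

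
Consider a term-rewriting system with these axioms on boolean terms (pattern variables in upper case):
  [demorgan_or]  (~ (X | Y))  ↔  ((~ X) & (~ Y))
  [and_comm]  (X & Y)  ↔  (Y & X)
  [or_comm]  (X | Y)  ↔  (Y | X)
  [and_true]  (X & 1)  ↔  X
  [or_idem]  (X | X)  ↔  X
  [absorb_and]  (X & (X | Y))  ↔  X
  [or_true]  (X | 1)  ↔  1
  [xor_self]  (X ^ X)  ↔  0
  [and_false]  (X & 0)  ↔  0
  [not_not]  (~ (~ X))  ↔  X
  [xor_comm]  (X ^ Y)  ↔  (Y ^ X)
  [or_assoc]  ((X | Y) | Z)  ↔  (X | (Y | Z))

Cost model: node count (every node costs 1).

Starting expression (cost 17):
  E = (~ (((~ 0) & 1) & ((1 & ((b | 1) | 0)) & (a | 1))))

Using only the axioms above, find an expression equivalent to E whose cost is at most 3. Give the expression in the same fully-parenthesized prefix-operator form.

(~ (~ 0))   [cost 3]

1. [or_true →] (b | 1)  →  1;  E = (~ (((~ 0) & 1) & ((1 & (1 | 0)) & (a | 1))))
2. [or_true →] (a | 1)  →  1;  E = (~ (((~ 0) & 1) & ((1 & (1 | 0)) & 1)))
3. [and_true →] ((1 & (1 | 0)) & 1)  →  (1 & (1 | 0));  E = (~ (((~ 0) & 1) & (1 & (1 | 0))))
4. [absorb_and →] (1 & (1 | 0))  →  1;  E = (~ (((~ 0) & 1) & 1))
5. [and_true →] ((~ 0) & 1)  →  (~ 0);  E = (~ ((~ 0) & 1))
6. [and_true →] ((~ 0) & 1)  →  (~ 0);  cost 3 ≤ 3, done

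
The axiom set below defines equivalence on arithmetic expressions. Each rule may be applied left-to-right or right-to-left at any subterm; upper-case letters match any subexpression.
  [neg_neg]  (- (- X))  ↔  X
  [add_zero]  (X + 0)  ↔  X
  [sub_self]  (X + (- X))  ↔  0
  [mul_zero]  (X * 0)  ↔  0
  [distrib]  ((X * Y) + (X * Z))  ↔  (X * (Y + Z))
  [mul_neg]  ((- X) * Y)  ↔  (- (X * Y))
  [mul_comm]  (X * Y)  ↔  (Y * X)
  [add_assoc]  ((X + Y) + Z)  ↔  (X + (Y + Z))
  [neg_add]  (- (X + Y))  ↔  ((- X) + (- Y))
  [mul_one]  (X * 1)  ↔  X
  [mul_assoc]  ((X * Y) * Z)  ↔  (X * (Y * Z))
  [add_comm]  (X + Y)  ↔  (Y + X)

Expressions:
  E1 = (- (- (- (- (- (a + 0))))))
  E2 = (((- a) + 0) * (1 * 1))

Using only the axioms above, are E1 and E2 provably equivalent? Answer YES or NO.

YES

(1) (a + 0)  =[add_zero →]=  a    ⊢ (- (- (- (- (- a)))))
(2) (- (- (- a)))  =[neg_neg →]=  (- a)    ⊢ (- (- (- a)))
(3) (- (- (- a)))  =[neg_neg →]=  (- a)
(4) (- a)  =[mul_one ←]=  ((- a) * 1)
(5) (- a)  =[add_zero ←]=  ((- a) + 0)    ⊢ (((- a) + 0) * 1)
(6) 1  =[mul_one ←]=  (1 * 1)    ⊢ E2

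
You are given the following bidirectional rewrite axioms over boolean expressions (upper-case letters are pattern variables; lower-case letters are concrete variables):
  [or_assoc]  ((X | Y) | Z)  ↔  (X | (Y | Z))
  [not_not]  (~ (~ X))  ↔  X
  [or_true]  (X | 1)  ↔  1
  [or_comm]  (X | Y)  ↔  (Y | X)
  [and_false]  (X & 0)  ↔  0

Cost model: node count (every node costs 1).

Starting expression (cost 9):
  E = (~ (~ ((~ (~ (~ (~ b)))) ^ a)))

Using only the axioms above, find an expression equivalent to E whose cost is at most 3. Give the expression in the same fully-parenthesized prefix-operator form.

(b ^ a)   [cost 3]

(1) (~ (~ b))  =[not_not →]=  b    ⊢ (~ (~ ((~ (~ b)) ^ a)))
(2) (~ (~ ((~ (~ b)) ^ a)))  =[not_not →]=  ((~ (~ b)) ^ a)
(3) (~ (~ b))  =[not_not →]=  b    ⊢ cost 3, within 3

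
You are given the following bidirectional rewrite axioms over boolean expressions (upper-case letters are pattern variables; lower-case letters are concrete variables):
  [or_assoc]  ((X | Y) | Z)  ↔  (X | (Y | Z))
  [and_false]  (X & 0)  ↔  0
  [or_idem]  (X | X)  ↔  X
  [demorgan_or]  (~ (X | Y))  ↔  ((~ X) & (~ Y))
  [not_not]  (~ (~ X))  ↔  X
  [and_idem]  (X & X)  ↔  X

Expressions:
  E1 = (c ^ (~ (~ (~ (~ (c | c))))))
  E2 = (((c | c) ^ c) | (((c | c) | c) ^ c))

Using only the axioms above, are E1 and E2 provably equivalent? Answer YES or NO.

YES

1. [not_not →] (~ (~ (~ (~ (c | c)))))  →  (~ (~ (c | c)));  E1 = (c ^ (~ (~ (c | c))))
2. [or_idem →] (c | c)  →  c;  E1 = (c ^ (~ (~ c)))
3. [not_not →] (~ (~ c))  →  c;  E1 = (c ^ c)
4. [or_idem ←] c  →  (c | c);  E1 = ((c | c) ^ c)
5. [or_idem ←] ((c | c) ^ c)  →  (((c | c) ^ c) | ((c | c) ^ c))
6. [or_idem ←] c  →  (c | c);  this is E2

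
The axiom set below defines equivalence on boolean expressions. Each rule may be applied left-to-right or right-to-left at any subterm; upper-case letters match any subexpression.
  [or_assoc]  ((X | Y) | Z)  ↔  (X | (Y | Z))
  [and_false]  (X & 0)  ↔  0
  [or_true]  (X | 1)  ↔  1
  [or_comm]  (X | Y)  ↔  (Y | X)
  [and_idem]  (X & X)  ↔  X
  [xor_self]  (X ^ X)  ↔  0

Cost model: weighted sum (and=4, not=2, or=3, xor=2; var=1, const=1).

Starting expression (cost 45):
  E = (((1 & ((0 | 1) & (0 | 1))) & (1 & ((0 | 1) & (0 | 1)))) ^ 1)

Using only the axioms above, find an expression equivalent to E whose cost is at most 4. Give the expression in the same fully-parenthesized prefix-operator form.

(1 ^ 1)   [cost 4]

1. [and_idem →] ((1 & ((0 | 1) & (0 | 1))) & (1 & ((0 | 1) & (0 | 1))))  →  (1 & ((0 | 1) & (0 | 1)));  E = ((1 & ((0 | 1) & (0 | 1))) ^ 1)
2. [and_idem →] ((0 | 1) & (0 | 1))  →  (0 | 1);  E = ((1 & (0 | 1)) ^ 1)
3. [or_true →] (0 | 1)  →  1;  E = ((1 & 1) ^ 1)
4. [and_idem →] (1 & 1)  →  1;  cost 4 ≤ 4, done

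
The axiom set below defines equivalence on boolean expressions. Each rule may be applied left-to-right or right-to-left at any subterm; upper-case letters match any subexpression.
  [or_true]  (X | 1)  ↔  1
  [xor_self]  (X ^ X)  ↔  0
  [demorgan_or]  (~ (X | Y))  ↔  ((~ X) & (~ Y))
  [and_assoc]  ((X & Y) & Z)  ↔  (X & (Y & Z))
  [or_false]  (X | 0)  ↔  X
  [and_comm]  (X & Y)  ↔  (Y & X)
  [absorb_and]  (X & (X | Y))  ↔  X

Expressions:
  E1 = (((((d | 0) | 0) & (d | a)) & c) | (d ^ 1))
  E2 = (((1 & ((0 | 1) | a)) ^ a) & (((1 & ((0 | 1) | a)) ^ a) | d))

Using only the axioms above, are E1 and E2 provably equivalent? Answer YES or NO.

The axioms are sound identities: if E1 ↔* E2 then E1 and E2 evaluate identically under any assignment.
Under a=0, c=0, d=1: E1 evaluates to 0, E2 to 1. Distinct ⇒ no rewrite sequence connects them.

NO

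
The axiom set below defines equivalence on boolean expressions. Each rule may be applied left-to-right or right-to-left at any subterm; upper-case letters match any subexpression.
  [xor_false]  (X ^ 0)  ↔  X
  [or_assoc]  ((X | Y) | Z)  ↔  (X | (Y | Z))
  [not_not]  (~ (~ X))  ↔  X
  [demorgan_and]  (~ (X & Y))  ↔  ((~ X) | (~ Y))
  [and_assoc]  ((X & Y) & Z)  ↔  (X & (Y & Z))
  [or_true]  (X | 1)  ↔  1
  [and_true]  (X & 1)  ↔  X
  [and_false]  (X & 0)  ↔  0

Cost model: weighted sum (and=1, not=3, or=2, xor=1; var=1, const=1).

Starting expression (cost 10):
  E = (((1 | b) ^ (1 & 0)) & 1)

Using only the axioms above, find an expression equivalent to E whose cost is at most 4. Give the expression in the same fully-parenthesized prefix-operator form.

(1) (1 & 0)  =[and_false →]=  0    ⊢ (((1 | b) ^ 0) & 1)
(2) ((1 | b) ^ 0)  =[xor_false →]=  (1 | b)    ⊢ ((1 | b) & 1)
(3) ((1 | b) & 1)  =[and_true →]=  (1 | b)    ⊢ cost 4, within 4

(1 | b)   [cost 4]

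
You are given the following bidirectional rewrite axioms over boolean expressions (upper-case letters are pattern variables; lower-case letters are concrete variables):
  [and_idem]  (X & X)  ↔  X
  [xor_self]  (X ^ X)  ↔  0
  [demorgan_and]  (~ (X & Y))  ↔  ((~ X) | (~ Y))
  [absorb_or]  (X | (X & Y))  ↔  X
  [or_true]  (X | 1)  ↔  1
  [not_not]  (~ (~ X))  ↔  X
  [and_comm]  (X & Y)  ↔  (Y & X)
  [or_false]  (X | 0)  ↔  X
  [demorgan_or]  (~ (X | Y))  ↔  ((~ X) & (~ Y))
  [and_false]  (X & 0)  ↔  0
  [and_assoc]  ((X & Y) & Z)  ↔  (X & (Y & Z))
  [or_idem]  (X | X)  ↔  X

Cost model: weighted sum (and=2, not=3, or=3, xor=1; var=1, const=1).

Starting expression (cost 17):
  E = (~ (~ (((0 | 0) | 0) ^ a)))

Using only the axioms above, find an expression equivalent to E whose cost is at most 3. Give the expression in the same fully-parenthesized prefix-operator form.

(0 ^ a)   [cost 3]

(1) (0 | 0)  =[or_false →]=  0    ⊢ (~ (~ ((0 | 0) ^ a)))
(2) (~ (~ ((0 | 0) ^ a)))  =[not_not →]=  ((0 | 0) ^ a)
(3) (0 | 0)  =[or_idem →]=  0    ⊢ cost 3, within 3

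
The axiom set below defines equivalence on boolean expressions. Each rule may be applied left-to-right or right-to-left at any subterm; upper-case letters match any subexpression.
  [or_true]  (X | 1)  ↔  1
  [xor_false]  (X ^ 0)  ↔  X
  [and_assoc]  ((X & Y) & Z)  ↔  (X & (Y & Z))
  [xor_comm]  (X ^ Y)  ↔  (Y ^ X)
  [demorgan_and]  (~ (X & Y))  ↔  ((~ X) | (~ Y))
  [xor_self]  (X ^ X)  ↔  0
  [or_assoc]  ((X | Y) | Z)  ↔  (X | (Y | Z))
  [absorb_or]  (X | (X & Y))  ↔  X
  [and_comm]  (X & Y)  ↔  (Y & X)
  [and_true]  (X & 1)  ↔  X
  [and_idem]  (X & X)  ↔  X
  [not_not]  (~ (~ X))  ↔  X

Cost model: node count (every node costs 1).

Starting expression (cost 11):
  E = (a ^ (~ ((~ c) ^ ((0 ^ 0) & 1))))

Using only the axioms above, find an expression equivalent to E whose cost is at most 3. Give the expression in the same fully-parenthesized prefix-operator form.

(c ^ a)   [cost 3]

1. [and_true →] ((0 ^ 0) & 1)  →  (0 ^ 0);  E = (a ^ (~ ((~ c) ^ (0 ^ 0))))
2. [xor_false →] (0 ^ 0)  →  0;  E = (a ^ (~ ((~ c) ^ 0)))
3. [xor_false →] ((~ c) ^ 0)  →  (~ c);  E = (a ^ (~ (~ c)))
4. [xor_comm →] (a ^ (~ (~ c)))  →  ((~ (~ c)) ^ a)
5. [not_not →] (~ (~ c))  →  c;  cost 3 ≤ 3, done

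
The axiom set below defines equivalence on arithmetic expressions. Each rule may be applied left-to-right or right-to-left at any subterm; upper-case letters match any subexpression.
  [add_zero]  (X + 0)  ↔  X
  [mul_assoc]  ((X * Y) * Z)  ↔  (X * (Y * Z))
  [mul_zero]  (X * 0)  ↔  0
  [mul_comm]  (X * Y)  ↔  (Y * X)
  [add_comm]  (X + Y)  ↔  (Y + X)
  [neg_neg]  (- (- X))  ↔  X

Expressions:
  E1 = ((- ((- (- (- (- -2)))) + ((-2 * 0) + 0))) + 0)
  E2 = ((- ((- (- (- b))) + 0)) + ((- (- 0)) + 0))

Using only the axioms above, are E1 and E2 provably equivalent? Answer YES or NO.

NO

Every axiom is a valid identity, so a rewrite proof would force E1 and E2 to agree under every assignment.
At b=0: E1 = 2 but E2 = 0; they differ, so no derivation exists.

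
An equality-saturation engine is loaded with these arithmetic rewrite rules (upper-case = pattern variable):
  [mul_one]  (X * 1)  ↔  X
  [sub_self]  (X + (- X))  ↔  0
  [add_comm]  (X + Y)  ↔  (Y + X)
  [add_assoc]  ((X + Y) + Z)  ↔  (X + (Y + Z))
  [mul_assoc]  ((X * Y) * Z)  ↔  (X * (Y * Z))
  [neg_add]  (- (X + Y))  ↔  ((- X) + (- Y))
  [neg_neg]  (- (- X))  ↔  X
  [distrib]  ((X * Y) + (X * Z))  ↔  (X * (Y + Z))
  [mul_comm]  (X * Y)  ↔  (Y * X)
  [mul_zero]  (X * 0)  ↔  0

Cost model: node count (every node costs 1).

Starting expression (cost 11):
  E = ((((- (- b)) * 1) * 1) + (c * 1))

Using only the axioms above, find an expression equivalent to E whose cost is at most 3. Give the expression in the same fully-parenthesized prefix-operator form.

1. [mul_one →] ((- (- b)) * 1)  →  (- (- b));  E = (((- (- b)) * 1) + (c * 1))
2. [mul_one →] ((- (- b)) * 1)  →  (- (- b));  E = ((- (- b)) + (c * 1))
3. [mul_one →] (c * 1)  →  c;  E = ((- (- b)) + c)
4. [neg_neg →] (- (- b))  →  b;  cost 3 ≤ 3, done

(b + c)   [cost 3]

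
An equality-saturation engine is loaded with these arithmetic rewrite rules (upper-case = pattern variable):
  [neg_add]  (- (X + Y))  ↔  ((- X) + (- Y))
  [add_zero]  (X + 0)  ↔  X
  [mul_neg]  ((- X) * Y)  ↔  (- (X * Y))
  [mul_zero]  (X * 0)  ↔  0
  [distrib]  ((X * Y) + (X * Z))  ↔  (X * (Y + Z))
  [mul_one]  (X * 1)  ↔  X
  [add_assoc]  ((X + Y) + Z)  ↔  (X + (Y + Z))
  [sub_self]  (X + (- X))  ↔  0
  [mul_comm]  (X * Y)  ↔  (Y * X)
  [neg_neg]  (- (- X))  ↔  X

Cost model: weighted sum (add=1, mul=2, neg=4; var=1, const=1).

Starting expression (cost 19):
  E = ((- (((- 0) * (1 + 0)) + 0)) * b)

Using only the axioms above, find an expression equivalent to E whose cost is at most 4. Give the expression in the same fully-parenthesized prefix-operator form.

(b * 0)   [cost 4]

1. [add_zero →] (((- 0) * (1 + 0)) + 0)  →  ((- 0) * (1 + 0));  E = ((- ((- 0) * (1 + 0))) * b)
2. [add_zero →] (1 + 0)  →  1;  E = ((- ((- 0) * 1)) * b)
3. [mul_one →] ((- 0) * 1)  →  (- 0);  E = ((- (- 0)) * b)
4. [mul_comm →] ((- (- 0)) * b)  →  (b * (- (- 0)))
5. [neg_neg →] (- (- 0))  →  0;  cost 4 ≤ 4, done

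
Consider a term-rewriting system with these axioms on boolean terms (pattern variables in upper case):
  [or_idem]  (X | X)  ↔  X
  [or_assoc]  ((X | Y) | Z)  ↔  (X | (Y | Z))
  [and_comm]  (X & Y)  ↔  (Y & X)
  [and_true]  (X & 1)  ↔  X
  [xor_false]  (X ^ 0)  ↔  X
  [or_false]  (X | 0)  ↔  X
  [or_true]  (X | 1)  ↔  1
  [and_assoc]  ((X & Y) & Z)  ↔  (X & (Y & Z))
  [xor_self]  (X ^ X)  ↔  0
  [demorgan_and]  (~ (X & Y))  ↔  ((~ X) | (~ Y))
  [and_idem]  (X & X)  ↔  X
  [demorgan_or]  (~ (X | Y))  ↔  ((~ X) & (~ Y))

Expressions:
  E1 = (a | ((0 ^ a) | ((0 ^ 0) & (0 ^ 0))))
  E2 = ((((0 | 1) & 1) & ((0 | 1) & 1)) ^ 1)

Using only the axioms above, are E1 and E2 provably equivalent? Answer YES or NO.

NO

Every axiom is a valid identity, so a rewrite proof would force E1 and E2 to agree under every assignment.
At a=1: E1 = 1 but E2 = 0; they differ, so no derivation exists.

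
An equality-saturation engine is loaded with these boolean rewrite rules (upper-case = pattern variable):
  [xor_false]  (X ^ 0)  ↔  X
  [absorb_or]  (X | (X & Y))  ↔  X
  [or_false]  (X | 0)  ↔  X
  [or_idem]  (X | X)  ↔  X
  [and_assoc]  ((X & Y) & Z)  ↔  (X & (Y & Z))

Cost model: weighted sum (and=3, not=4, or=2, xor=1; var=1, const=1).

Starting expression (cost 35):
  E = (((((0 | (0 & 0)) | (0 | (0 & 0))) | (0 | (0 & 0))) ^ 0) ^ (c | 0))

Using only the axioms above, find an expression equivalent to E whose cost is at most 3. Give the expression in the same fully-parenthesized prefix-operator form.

(0 ^ c)   [cost 3]

step 1: xor_false (→) rewrites ((((0 | (0 & 0)) | (0 | (0 & 0))) | (0 | (0 & 0))) ^ 0) into (((0 | (0 & 0)) | (0 | (0 & 0))) | (0 | (0 & 0))), now ((((0 | (0 & 0)) | (0 | (0 & 0))) | (0 | (0 & 0))) ^ (c | 0))
step 2: or_idem (→) rewrites ((0 | (0 & 0)) | (0 | (0 & 0))) into (0 | (0 & 0)), now (((0 | (0 & 0)) | (0 | (0 & 0))) ^ (c | 0))
step 3: or_idem (→) rewrites ((0 | (0 & 0)) | (0 | (0 & 0))) into (0 | (0 & 0)), now ((0 | (0 & 0)) ^ (c | 0))
step 4: absorb_or (→) rewrites (0 | (0 & 0)) into 0, now (0 ^ (c | 0))
step 5: or_false (→) rewrites (c | 0) into c, reaching cost 3 (bound 3)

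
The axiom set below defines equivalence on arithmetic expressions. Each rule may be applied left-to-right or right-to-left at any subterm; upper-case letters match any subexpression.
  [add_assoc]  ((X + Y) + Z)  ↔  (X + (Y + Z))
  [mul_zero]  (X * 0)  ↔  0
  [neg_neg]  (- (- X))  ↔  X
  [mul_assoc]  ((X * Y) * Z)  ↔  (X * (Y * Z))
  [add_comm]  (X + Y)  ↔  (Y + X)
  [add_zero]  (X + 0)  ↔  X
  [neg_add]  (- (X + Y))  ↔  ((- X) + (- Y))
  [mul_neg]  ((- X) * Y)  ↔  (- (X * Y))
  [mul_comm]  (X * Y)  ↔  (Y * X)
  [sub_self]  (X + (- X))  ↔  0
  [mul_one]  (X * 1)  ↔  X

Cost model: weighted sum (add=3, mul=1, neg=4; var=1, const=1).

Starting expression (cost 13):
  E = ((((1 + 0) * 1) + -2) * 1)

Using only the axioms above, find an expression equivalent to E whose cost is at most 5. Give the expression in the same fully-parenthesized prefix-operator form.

(1 + -2)   [cost 5]

(1) ((1 + 0) * 1)  =[mul_one →]=  (1 + 0)    ⊢ (((1 + 0) + -2) * 1)
(2) (((1 + 0) + -2) * 1)  =[mul_one →]=  ((1 + 0) + -2)
(3) (1 + 0)  =[add_zero →]=  1    ⊢ cost 5, within 5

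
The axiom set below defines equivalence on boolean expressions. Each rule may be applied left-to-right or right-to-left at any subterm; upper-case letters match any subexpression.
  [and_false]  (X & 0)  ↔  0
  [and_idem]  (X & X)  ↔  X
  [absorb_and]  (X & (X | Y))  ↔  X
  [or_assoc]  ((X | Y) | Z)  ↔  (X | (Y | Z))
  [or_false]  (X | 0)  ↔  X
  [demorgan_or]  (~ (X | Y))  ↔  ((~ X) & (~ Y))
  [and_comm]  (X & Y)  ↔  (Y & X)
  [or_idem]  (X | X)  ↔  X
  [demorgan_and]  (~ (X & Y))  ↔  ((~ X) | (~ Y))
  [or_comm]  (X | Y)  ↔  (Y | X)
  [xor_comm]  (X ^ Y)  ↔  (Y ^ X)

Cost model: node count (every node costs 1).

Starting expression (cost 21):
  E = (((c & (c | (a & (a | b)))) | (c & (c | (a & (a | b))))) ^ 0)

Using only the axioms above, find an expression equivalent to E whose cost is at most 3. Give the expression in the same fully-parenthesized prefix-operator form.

(1) ((c & (c | (a & (a | b)))) | (c & (c | (a & (a | b)))))  =[or_idem →]=  (c & (c | (a & (a | b))))    ⊢ ((c & (c | (a & (a | b)))) ^ 0)
(2) (a & (a | b))  =[absorb_and →]=  a    ⊢ ((c & (c | a)) ^ 0)
(3) (c & (c | a))  =[absorb_and →]=  c    ⊢ cost 3, within 3

(c ^ 0)   [cost 3]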